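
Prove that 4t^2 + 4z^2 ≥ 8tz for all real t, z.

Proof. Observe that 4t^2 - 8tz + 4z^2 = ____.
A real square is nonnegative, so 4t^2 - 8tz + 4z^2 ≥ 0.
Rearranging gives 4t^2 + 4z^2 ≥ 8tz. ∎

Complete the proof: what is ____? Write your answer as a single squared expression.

(2t - 2z)^2

4t^2 - 8tz + 4z^2 is a perfect-square trinomial: the outer terms are (2t)^2 and (2z)^2, and the cross term is -2·2t·2z.
So 4t^2 - 8tz + 4z^2 = (2t - 2z)^2 ≥ 0.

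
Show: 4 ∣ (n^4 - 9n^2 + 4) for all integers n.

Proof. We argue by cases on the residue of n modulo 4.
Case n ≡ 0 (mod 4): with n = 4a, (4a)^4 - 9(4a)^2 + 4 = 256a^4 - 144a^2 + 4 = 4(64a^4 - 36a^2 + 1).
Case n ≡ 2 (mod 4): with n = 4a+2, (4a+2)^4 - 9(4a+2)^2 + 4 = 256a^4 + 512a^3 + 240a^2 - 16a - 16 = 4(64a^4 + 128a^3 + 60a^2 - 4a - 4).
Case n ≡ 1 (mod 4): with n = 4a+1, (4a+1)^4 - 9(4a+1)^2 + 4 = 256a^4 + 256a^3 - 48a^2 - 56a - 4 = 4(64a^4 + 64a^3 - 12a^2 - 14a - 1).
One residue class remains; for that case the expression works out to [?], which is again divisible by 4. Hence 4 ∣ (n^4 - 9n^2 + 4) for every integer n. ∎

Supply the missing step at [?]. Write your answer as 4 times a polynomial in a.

Only n ≡ 3 (mod 4) is unaccounted for. Put n = 4a+3:
(4a+3)^4 - 9(4a+3)^2 + 4 expands to 256a^4 + 768a^3 + 720a^2 + 216a + 4,
and factoring out 4 leaves 4(64a^4 + 192a^3 + 180a^2 + 54a + 1).

4(64a^4 + 192a^3 + 180a^2 + 54a + 1)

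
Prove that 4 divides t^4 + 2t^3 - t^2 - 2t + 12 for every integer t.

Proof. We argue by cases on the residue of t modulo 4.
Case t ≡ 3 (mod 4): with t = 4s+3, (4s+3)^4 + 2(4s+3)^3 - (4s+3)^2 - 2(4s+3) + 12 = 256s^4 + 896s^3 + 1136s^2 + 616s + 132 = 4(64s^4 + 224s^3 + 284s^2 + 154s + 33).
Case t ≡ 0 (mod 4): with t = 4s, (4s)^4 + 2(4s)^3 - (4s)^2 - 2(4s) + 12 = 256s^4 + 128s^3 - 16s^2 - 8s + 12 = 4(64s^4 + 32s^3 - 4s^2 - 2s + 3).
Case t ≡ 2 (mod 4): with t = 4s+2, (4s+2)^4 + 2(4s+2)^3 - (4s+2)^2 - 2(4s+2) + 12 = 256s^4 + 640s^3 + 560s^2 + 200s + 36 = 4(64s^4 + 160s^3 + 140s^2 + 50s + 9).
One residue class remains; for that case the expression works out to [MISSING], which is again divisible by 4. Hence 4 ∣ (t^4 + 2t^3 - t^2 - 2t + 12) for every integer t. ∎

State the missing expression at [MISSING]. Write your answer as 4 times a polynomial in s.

The residues treated are {3, 0, 2}, so the missing case is t ≡ 1 (mod 4); write t = 4s+1.
Then (4s+1)^4 + 2(4s+1)^3 - (4s+1)^2 - 2(4s+1) + 12 = 256s^4 + 384s^3 + 176s^2 + 24s + 12 = 4(64s^4 + 96s^3 + 44s^2 + 6s + 3).

4(64s^4 + 96s^3 + 44s^2 + 6s + 3)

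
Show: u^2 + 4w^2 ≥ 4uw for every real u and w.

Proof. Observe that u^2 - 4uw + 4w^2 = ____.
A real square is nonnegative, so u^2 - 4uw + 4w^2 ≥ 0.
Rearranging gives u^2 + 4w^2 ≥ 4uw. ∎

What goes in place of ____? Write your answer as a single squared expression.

The leading and trailing coefficients are 1^2 and 2^2, and 4 = 2·1·2, so the trinomial is (u - 2w)^2.
Hence u^2 - 4uw + 4w^2 ≥ 0.

(u - 2w)^2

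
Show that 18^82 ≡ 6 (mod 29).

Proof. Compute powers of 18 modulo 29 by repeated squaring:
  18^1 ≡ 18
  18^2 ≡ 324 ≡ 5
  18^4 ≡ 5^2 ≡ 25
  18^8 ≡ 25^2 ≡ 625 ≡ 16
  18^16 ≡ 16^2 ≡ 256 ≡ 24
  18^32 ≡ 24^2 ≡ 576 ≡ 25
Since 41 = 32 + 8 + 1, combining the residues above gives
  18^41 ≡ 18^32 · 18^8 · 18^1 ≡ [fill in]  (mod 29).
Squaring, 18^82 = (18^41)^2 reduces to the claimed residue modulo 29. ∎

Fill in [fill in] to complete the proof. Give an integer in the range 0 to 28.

8

18^32 · 18^8 · 18^1 ≡ 25 · 16 · 18 = 7200.
7200 mod 29 = 8, so 18^41 ≡ 8 (mod 29).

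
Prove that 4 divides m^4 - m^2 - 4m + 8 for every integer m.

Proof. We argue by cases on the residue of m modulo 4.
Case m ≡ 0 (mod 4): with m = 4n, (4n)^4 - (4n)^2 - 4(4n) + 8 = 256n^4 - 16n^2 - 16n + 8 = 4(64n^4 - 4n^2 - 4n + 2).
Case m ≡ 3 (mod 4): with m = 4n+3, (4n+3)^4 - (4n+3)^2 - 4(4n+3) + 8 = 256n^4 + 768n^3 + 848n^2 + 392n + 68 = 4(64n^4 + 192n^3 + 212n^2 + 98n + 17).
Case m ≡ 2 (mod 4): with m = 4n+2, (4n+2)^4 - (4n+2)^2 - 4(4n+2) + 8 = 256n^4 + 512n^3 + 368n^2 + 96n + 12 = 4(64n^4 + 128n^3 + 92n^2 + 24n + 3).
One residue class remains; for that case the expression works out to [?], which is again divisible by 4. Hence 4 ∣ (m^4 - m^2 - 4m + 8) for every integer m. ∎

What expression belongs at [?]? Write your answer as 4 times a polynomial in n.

The residues treated are {0, 3, 2}, so the missing case is m ≡ 1 (mod 4); write m = 4n+1.
Then (4n+1)^4 - (4n+1)^2 - 4(4n+1) + 8 = 256n^4 + 256n^3 + 80n^2 - 8n + 4 = 4(64n^4 + 64n^3 + 20n^2 - 2n + 1).

4(64n^4 + 64n^3 + 20n^2 - 2n + 1)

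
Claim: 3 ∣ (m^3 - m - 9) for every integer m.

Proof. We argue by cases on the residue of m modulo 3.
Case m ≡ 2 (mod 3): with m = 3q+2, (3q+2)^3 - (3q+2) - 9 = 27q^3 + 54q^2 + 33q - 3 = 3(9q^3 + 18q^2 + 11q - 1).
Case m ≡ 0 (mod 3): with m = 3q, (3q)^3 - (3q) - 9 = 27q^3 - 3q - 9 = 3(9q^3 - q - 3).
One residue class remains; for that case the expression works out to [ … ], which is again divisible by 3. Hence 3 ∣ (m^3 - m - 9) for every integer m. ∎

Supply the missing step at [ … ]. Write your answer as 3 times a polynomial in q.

The residues treated are {2, 0}, so the missing case is m ≡ 1 (mod 3); write m = 3q+1.
Then (3q+1)^3 - (3q+1) - 9 = 27q^3 + 27q^2 + 6q - 9 = 3(9q^3 + 9q^2 + 2q - 3).

3(9q^3 + 9q^2 + 2q - 3)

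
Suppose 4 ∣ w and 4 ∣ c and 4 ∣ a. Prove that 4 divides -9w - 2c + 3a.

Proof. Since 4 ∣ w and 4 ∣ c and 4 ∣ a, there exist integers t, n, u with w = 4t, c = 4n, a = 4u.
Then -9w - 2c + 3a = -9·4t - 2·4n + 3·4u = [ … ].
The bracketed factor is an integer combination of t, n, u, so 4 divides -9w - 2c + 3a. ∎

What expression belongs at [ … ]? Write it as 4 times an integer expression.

4(-2n - 9t + 3u)

Pull the common 4 out of every term: -9·4t - 2·4n + 3·4u = 4(-2n - 9t + 3u).
-2n - 9t + 3u is an integer, which exhibits the divisibility.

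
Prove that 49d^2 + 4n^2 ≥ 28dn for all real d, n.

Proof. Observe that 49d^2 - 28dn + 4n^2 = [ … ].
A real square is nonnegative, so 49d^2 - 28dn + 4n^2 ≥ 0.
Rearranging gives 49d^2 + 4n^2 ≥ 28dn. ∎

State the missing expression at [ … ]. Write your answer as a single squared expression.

The leading and trailing coefficients are 7^2 and 2^2, and 28 = 2·7·2, so the trinomial is (7d - 2n)^2.
Hence 49d^2 - 28dn + 4n^2 ≥ 0.

(7d - 2n)^2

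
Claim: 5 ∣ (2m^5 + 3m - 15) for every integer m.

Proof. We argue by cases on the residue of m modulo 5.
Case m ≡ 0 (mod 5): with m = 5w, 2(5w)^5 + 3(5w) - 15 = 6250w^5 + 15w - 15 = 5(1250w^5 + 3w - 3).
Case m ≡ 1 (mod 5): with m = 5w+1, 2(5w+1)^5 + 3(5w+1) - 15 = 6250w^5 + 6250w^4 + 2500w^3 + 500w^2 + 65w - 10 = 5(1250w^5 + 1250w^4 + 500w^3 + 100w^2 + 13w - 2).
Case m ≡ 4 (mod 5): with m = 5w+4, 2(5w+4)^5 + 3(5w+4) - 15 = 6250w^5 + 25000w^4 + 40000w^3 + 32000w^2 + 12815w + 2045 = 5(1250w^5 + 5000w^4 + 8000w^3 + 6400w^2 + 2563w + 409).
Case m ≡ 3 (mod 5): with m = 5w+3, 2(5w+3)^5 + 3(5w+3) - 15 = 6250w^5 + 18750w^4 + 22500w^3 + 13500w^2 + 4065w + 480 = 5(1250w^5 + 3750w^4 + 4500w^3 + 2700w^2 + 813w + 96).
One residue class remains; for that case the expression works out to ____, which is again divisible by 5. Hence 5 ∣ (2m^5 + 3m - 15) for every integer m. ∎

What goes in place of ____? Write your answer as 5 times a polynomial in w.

5(1250w^5 + 2500w^4 + 2000w^3 + 800w^2 + 163w + 11)

Only m ≡ 2 (mod 5) is unaccounted for. Put m = 5w+2:
2(5w+2)^5 + 3(5w+2) - 15 expands to 6250w^5 + 12500w^4 + 10000w^3 + 4000w^2 + 815w + 55,
and factoring out 5 leaves 5(1250w^5 + 2500w^4 + 2000w^3 + 800w^2 + 163w + 11).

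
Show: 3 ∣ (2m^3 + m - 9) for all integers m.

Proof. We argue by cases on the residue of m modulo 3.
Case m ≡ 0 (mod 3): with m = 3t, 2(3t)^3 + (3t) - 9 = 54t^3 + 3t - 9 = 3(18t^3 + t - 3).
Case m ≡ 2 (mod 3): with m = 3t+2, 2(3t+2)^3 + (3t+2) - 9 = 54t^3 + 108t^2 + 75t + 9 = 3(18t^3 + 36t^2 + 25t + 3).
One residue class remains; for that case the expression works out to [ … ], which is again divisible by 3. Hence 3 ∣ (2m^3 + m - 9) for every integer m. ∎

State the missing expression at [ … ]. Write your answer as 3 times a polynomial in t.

Only m ≡ 1 (mod 3) is unaccounted for. Put m = 3t+1:
2(3t+1)^3 + (3t+1) - 9 expands to 54t^3 + 54t^2 + 21t - 6,
and factoring out 3 leaves 3(18t^3 + 18t^2 + 7t - 2).

3(18t^3 + 18t^2 + 7t - 2)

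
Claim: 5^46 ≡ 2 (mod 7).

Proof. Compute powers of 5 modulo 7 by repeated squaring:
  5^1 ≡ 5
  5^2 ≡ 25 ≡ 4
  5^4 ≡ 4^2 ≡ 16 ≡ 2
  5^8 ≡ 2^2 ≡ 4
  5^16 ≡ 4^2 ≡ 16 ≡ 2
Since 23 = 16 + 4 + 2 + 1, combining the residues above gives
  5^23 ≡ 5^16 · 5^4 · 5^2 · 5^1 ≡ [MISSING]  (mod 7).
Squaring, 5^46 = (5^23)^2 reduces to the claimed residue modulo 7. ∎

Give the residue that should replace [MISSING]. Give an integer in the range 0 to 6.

3

5^16 · 5^4 · 5^2 · 5^1 ≡ 2 · 2 · 4 · 5 = 80.
80 mod 7 = 3, so 5^23 ≡ 3 (mod 7).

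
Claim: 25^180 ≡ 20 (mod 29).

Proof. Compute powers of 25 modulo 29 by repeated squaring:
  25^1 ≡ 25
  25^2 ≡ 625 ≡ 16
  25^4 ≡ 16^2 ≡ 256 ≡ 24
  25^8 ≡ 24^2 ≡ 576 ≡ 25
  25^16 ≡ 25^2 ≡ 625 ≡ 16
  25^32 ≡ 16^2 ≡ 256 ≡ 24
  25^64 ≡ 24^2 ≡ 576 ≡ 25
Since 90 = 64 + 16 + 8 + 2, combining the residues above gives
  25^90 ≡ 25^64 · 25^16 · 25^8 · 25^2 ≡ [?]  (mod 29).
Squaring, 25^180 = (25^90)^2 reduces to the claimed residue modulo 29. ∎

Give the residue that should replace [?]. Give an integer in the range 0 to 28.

7

Multiply the listed residues: 25 · 16 · 25 · 16 = 400 → 10000 → 160000.
Reducing modulo 29: 160000 = 5517·29 + 7, so 25^90 ≡ 7.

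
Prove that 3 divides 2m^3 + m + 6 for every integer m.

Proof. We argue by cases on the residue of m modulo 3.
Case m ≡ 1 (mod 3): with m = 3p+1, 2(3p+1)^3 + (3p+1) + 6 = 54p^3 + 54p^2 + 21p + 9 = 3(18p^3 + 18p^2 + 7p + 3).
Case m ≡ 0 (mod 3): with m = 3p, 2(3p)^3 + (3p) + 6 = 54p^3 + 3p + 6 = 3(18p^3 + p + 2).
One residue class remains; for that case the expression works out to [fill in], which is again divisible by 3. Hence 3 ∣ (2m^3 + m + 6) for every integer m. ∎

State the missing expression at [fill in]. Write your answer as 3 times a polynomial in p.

3(18p^3 + 36p^2 + 25p + 8)

The residues treated are {1, 0}, so the missing case is m ≡ 2 (mod 3); write m = 3p+2.
Then 2(3p+2)^3 + (3p+2) + 6 = 54p^3 + 108p^2 + 75p + 24 = 3(18p^3 + 36p^2 + 25p + 8).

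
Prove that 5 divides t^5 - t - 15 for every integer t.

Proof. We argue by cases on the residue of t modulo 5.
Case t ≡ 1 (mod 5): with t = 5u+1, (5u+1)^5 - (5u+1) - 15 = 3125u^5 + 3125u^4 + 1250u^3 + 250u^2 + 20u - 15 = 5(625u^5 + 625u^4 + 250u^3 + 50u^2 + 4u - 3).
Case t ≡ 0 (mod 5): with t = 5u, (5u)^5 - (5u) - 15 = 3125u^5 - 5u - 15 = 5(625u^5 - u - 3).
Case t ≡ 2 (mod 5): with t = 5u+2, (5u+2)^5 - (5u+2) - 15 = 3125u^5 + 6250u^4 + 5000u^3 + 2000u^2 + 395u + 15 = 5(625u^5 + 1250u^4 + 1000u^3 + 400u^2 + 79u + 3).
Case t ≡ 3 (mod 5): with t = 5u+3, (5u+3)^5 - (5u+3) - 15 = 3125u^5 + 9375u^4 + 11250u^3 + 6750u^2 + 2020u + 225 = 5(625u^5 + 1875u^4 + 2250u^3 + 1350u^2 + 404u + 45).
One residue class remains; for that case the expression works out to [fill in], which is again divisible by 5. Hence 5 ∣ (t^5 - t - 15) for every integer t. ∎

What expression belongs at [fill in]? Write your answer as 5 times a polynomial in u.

Only t ≡ 4 (mod 5) is unaccounted for. Put t = 5u+4:
(5u+4)^5 - (5u+4) - 15 expands to 3125u^5 + 12500u^4 + 20000u^3 + 16000u^2 + 6395u + 1005,
and factoring out 5 leaves 5(625u^5 + 2500u^4 + 4000u^3 + 3200u^2 + 1279u + 201).

5(625u^5 + 2500u^4 + 4000u^3 + 3200u^2 + 1279u + 201)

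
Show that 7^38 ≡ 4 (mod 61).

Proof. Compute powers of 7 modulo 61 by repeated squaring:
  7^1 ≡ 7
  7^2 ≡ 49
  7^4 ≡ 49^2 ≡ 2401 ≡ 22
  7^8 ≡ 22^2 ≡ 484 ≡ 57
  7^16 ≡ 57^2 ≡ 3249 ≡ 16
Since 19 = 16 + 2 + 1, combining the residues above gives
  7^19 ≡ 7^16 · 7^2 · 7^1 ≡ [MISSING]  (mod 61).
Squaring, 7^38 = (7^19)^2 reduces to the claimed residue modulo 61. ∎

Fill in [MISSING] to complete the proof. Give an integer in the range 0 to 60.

7^16 · 7^2 · 7^1 ≡ 16 · 49 · 7 = 5488.
5488 mod 61 = 59, so 7^19 ≡ 59 (mod 61).

59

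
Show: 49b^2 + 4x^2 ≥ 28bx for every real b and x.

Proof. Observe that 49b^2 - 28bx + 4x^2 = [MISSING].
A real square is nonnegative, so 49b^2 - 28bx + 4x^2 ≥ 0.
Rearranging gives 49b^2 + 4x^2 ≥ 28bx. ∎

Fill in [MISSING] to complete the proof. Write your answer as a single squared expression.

49b^2 - 28bx + 4x^2 is a perfect-square trinomial: the outer terms are (7b)^2 and (2x)^2, and the cross term is -2·7b·2x.
So 49b^2 - 28bx + 4x^2 = (7b - 2x)^2 ≥ 0.

(7b - 2x)^2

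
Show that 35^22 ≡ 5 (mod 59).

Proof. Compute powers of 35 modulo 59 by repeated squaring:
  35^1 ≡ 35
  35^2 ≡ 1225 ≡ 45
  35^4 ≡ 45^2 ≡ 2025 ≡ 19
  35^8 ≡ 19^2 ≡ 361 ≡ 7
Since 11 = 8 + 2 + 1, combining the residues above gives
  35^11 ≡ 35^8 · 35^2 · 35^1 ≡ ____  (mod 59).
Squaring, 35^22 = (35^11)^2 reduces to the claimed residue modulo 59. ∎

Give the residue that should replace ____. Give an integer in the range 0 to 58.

Multiply the listed residues: 7 · 45 · 35 = 315 → 11025.
Reducing modulo 59: 11025 = 186·59 + 51, so 35^11 ≡ 51.

51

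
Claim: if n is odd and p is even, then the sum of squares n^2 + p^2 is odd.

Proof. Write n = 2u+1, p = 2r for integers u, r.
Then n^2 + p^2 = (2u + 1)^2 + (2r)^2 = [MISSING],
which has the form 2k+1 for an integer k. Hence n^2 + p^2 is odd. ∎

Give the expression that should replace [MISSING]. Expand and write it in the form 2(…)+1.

(2u + 1)^2 + (2r)^2 = 4r^2 + 4u^2 + 4u + 1
= 2(2r^2 + 2u^2 + 2u) + 1.
Since 2r^2 + 2u^2 + 2u is an integer, the sum of squares is of the form 2k+1 for an integer k.

2(2r^2 + 2u^2 + 2u) + 1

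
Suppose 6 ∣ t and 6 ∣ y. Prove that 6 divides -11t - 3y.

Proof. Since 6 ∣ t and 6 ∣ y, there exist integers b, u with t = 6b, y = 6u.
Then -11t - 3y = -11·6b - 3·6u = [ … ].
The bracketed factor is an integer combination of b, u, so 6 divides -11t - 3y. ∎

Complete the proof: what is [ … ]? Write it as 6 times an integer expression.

Each term has a factor of 6: -11·6b - 3·6u = 6·(-11b - 3u).
Since -11b - 3u is an integer, 6 ∣ (-11t - 3y).

6(-11b - 3u)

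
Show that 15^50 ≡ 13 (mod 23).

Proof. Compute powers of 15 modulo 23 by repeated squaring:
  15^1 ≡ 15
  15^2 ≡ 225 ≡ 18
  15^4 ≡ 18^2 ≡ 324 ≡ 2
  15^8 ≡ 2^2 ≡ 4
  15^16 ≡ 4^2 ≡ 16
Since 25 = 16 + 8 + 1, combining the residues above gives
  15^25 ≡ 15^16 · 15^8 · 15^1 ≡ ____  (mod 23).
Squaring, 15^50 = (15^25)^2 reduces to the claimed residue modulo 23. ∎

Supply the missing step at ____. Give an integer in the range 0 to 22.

Multiply the listed residues: 16 · 4 · 15 = 64 → 960.
Reducing modulo 23: 960 = 41·23 + 17, so 15^25 ≡ 17.

17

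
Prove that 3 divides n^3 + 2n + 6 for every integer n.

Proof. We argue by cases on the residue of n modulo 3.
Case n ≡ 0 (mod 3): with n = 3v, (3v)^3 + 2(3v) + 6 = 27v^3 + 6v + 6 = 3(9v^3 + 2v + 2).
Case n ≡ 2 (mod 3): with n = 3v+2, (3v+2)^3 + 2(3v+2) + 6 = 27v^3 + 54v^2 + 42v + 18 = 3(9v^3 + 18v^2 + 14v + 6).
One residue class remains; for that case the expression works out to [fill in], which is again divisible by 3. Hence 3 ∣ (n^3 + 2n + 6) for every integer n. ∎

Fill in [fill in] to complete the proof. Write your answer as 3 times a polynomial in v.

Only n ≡ 1 (mod 3) is unaccounted for. Put n = 3v+1:
(3v+1)^3 + 2(3v+1) + 6 expands to 27v^3 + 27v^2 + 15v + 9,
and factoring out 3 leaves 3(9v^3 + 9v^2 + 5v + 3).

3(9v^3 + 9v^2 + 5v + 3)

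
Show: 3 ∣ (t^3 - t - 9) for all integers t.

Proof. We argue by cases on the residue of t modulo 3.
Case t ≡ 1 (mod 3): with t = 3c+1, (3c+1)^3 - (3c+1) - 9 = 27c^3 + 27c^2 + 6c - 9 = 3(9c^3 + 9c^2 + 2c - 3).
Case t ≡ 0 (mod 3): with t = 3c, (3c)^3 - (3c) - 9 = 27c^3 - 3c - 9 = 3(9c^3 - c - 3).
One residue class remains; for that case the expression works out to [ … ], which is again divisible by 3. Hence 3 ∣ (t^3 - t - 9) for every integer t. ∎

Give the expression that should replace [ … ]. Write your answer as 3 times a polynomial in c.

Only t ≡ 2 (mod 3) is unaccounted for. Put t = 3c+2:
(3c+2)^3 - (3c+2) - 9 expands to 27c^3 + 54c^2 + 33c - 3,
and factoring out 3 leaves 3(9c^3 + 18c^2 + 11c - 1).

3(9c^3 + 18c^2 + 11c - 1)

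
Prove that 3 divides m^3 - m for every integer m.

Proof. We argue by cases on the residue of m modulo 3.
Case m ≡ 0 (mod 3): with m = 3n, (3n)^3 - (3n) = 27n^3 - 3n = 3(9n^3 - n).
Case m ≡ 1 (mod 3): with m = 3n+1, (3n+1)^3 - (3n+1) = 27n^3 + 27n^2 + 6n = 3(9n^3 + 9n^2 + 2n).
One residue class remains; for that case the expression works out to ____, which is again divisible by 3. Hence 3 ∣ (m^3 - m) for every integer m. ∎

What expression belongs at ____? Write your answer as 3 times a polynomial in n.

3(9n^3 + 18n^2 + 11n + 2)

Only m ≡ 2 (mod 3) is unaccounted for. Put m = 3n+2:
(3n+2)^3 - (3n+2) expands to 27n^3 + 54n^2 + 33n + 6,
and factoring out 3 leaves 3(9n^3 + 18n^2 + 11n + 2).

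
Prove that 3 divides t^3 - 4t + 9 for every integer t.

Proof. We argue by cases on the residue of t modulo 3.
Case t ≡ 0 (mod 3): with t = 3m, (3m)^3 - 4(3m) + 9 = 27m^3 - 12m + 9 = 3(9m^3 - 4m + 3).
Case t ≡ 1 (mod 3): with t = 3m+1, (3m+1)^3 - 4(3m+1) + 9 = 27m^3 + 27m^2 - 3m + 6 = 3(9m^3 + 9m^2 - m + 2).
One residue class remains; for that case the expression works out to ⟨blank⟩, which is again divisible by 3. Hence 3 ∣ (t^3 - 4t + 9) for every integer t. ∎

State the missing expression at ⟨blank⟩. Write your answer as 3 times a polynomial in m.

The residues treated are {0, 1}, so the missing case is t ≡ 2 (mod 3); write t = 3m+2.
Then (3m+2)^3 - 4(3m+2) + 9 = 27m^3 + 54m^2 + 24m + 9 = 3(9m^3 + 18m^2 + 8m + 3).

3(9m^3 + 18m^2 + 8m + 3)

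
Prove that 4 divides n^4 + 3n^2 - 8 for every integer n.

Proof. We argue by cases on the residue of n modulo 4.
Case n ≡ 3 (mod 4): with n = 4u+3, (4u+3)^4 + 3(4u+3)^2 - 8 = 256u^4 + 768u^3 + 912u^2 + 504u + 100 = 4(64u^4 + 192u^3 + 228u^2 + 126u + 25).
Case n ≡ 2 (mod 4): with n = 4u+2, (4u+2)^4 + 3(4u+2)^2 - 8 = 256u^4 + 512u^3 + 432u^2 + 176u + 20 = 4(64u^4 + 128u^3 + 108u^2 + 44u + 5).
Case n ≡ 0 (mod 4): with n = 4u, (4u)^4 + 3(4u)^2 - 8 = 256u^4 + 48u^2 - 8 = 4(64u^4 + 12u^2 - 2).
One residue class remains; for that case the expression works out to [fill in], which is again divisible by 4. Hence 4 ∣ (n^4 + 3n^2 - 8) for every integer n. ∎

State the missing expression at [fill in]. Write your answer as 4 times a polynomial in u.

4(64u^4 + 64u^3 + 36u^2 + 10u - 1)

The residues treated are {3, 2, 0}, so the missing case is n ≡ 1 (mod 4); write n = 4u+1.
Then (4u+1)^4 + 3(4u+1)^2 - 8 = 256u^4 + 256u^3 + 144u^2 + 40u - 4 = 4(64u^4 + 64u^3 + 36u^2 + 10u - 1).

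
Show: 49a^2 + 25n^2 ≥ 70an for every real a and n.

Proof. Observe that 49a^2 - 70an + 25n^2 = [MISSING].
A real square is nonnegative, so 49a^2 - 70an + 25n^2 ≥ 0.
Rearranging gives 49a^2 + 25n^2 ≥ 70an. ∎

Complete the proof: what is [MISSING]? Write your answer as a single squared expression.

49a^2 - 70an + 25n^2 is a perfect-square trinomial: the outer terms are (7a)^2 and (5n)^2, and the cross term is -2·7a·5n.
So 49a^2 - 70an + 25n^2 = (7a - 5n)^2 ≥ 0.

(7a - 5n)^2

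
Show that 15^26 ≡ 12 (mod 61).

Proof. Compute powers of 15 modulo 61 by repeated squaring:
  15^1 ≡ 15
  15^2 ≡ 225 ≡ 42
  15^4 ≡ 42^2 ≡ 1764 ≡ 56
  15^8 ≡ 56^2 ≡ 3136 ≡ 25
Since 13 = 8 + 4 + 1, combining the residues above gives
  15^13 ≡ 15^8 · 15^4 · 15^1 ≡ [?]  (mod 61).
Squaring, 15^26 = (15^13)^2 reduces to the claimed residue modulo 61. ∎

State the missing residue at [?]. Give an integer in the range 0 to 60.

16

15^8 · 15^4 · 15^1 ≡ 25 · 56 · 15 = 21000.
21000 mod 61 = 16, so 15^13 ≡ 16 (mod 61).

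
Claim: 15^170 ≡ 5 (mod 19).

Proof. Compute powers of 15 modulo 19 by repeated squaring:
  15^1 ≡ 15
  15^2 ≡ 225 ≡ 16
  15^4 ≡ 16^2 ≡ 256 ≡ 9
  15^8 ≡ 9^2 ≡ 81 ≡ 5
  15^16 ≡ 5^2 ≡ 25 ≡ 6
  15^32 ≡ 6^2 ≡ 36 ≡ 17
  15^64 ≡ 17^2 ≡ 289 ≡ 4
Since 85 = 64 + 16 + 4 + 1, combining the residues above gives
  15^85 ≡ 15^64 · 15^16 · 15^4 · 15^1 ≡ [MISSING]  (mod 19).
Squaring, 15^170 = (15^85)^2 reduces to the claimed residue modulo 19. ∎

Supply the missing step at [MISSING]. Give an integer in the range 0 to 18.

15^64 · 15^16 · 15^4 · 15^1 ≡ 4 · 6 · 9 · 15 = 3240.
3240 mod 19 = 10, so 15^85 ≡ 10 (mod 19).

10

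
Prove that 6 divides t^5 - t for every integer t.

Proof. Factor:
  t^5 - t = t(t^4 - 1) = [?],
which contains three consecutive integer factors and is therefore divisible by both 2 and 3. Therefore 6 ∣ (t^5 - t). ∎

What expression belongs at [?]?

t^4 - 1 = (t^2 - 1)(t^2 + 1), and t^2 - 1 = (t-1)(t+1).
So t(t^4 - 1) = (t - 1)t(t + 1)(t^2 + 1).

(t - 1)t(t + 1)(t^2 + 1)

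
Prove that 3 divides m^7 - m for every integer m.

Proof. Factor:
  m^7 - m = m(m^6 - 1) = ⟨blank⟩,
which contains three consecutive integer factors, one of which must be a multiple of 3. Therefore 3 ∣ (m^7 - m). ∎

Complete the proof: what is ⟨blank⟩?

(m - 1)m(m + 1)(m^4 + m^2 + 1)

m^6 - 1 = (m^2 - 1)(m^4 + m^2 + 1), and m^2 - 1 = (m-1)(m+1).
So m(m^6 - 1) = (m - 1)m(m + 1)(m^4 + m^2 + 1).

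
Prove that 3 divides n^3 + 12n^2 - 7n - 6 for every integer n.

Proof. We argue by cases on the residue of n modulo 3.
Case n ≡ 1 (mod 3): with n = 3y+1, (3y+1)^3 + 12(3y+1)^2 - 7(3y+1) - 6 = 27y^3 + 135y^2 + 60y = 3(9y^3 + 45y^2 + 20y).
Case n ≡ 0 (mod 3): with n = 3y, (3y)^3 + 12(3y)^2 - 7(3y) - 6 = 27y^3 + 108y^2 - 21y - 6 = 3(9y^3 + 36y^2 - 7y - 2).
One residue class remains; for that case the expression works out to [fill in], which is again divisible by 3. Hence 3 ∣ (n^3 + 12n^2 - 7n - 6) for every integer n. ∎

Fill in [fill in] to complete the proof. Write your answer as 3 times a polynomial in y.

The residues treated are {1, 0}, so the missing case is n ≡ 2 (mod 3); write n = 3y+2.
Then (3y+2)^3 + 12(3y+2)^2 - 7(3y+2) - 6 = 27y^3 + 162y^2 + 159y + 36 = 3(9y^3 + 54y^2 + 53y + 12).

3(9y^3 + 54y^2 + 53y + 12)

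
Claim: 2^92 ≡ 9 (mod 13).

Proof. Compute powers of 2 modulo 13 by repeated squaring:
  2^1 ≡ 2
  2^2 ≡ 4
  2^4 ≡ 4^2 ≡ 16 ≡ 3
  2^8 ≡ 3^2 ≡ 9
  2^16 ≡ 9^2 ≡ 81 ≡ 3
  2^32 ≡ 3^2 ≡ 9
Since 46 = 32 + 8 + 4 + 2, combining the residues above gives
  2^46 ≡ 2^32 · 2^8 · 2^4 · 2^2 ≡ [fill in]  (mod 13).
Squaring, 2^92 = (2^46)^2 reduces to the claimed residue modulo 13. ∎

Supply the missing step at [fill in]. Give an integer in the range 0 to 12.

2^32 · 2^8 · 2^4 · 2^2 ≡ 9 · 9 · 3 · 4 = 972.
972 mod 13 = 10, so 2^46 ≡ 10 (mod 13).

10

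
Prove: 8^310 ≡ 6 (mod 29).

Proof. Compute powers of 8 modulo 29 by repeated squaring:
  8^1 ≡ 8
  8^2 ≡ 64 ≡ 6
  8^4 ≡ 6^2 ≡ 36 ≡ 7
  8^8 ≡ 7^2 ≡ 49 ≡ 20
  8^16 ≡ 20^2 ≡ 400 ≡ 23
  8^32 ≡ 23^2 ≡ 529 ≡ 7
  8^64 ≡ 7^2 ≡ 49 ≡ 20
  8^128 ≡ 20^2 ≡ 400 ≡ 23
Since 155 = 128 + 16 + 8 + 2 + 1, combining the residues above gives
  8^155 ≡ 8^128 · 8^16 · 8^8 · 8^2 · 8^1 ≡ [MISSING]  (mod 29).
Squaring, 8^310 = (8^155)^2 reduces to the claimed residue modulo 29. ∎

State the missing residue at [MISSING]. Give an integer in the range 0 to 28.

8^128 · 8^16 · 8^8 · 8^2 · 8^1 ≡ 23 · 23 · 20 · 6 · 8 = 507840.
507840 mod 29 = 21, so 8^155 ≡ 21 (mod 29).

21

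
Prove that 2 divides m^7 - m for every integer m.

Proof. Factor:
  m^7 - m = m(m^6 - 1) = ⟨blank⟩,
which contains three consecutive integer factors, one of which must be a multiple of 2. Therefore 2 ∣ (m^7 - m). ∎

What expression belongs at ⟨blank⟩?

(m - 1)m(m + 1)(m^4 + m^2 + 1)

m^6 - 1 = (m^2 - 1)(m^4 + m^2 + 1), and m^2 - 1 = (m-1)(m+1).
So m(m^6 - 1) = (m - 1)m(m + 1)(m^4 + m^2 + 1).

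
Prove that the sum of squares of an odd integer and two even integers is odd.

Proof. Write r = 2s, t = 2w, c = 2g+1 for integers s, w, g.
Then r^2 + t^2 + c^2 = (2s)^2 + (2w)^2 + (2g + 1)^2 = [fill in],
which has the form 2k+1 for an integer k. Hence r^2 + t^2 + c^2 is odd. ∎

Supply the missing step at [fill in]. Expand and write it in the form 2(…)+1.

2(2g^2 + 2g + 2s^2 + 2w^2) + 1

Expanding: (2s)^2 + (2w)^2 + (2g + 1)^2 = 4g^2 + 4g + 4s^2 + 4w^2 + 1.
Every term except the constant is even, so this is 2(2g^2 + 2g + 2s^2 + 2w^2) + 1,
and 2g^2 + 2g + 2s^2 + 2w^2 ∈ ℤ gives the required form.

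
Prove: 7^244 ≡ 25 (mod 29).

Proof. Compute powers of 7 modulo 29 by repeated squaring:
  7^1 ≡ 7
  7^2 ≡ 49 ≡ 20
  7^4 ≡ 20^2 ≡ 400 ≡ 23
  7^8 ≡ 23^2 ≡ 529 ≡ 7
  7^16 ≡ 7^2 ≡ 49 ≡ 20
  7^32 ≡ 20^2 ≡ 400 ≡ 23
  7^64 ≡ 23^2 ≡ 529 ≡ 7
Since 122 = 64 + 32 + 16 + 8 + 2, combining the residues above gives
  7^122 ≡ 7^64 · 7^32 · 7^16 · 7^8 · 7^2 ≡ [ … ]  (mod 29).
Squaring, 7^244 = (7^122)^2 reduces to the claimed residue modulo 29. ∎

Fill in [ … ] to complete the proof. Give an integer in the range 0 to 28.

7^64 · 7^32 · 7^16 · 7^8 · 7^2 ≡ 7 · 23 · 20 · 7 · 20 = 450800.
450800 mod 29 = 24, so 7^122 ≡ 24 (mod 29).

24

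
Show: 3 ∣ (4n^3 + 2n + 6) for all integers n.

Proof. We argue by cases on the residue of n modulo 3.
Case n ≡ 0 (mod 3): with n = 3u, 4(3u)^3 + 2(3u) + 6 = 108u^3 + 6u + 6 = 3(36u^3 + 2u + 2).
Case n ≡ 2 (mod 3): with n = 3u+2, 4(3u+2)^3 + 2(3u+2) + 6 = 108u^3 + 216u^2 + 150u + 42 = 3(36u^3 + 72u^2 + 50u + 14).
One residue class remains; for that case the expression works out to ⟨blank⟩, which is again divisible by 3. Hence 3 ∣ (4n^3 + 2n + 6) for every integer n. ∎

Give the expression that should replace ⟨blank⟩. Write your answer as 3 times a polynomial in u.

3(36u^3 + 36u^2 + 14u + 4)

The residues treated are {0, 2}, so the missing case is n ≡ 1 (mod 3); write n = 3u+1.
Then 4(3u+1)^3 + 2(3u+1) + 6 = 108u^3 + 108u^2 + 42u + 12 = 3(36u^3 + 36u^2 + 14u + 4).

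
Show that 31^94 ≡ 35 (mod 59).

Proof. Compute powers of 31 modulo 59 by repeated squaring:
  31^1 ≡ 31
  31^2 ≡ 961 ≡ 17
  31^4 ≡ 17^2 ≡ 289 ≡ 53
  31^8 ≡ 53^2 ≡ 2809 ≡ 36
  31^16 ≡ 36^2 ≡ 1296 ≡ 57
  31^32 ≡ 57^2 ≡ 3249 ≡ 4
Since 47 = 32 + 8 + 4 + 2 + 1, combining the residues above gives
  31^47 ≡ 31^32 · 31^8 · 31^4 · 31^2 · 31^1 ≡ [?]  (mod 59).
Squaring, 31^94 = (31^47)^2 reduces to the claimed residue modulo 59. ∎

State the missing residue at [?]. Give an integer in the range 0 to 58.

34

Multiply the listed residues: 4 · 36 · 53 · 17 · 31 = 144 → 7632 → 129744 → 4022064.
Reducing modulo 59: 4022064 = 68170·59 + 34, so 31^47 ≡ 34.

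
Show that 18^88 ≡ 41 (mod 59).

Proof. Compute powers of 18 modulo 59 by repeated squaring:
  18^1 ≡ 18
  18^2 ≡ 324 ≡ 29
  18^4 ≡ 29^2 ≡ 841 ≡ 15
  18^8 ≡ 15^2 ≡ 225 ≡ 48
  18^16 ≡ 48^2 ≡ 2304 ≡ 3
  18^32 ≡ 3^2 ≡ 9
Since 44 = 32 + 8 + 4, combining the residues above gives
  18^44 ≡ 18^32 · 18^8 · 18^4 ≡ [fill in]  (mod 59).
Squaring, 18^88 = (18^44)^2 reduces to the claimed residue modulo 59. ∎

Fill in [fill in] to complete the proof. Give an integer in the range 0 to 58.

49

Multiply the listed residues: 9 · 48 · 15 = 432 → 6480.
Reducing modulo 59: 6480 = 109·59 + 49, so 18^44 ≡ 49.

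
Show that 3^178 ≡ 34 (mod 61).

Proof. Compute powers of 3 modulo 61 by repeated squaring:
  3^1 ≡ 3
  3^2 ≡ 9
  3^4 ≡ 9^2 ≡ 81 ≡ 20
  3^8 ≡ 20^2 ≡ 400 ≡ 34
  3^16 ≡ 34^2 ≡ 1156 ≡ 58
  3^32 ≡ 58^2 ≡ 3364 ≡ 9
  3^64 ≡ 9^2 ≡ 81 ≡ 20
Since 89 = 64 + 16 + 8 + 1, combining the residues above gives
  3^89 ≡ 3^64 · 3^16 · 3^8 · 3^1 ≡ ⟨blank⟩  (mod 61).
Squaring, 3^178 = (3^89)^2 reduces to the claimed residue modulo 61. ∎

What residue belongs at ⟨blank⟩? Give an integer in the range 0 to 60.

41

Multiply the listed residues: 20 · 58 · 34 · 3 = 1160 → 39440 → 118320.
Reducing modulo 61: 118320 = 1939·61 + 41, so 3^89 ≡ 41.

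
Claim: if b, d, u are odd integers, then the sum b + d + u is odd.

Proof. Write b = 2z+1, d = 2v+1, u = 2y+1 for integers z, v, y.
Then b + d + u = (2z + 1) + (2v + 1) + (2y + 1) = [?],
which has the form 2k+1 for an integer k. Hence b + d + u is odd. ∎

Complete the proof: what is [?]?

2(v + y + z + 1) + 1

(2z + 1) + (2v + 1) + (2y + 1) = 2v + 2y + 2z + 3
= 2(v + y + z + 1) + 1.
Since v + y + z + 1 is an integer, the sum is of the form 2k+1 for an integer k.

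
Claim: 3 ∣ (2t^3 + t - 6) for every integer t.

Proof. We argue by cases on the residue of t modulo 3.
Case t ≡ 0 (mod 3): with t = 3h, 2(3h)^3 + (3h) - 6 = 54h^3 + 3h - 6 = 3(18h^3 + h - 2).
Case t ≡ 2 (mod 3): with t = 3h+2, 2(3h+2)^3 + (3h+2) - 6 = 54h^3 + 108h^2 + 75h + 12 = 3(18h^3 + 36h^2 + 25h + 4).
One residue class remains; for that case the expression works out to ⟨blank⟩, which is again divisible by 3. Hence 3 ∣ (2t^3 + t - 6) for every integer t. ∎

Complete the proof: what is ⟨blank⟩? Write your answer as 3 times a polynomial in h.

The residues treated are {0, 2}, so the missing case is t ≡ 1 (mod 3); write t = 3h+1.
Then 2(3h+1)^3 + (3h+1) - 6 = 54h^3 + 54h^2 + 21h - 3 = 3(18h^3 + 18h^2 + 7h - 1).

3(18h^3 + 18h^2 + 7h - 1)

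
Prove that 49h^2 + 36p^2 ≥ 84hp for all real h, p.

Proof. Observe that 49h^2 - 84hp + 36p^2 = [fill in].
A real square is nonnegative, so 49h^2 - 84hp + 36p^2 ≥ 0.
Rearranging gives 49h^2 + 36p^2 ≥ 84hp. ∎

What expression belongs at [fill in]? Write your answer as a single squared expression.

The leading and trailing coefficients are 7^2 and 6^2, and 84 = 2·7·6, so the trinomial is (7h - 6p)^2.
Hence 49h^2 - 84hp + 36p^2 ≥ 0.

(7h - 6p)^2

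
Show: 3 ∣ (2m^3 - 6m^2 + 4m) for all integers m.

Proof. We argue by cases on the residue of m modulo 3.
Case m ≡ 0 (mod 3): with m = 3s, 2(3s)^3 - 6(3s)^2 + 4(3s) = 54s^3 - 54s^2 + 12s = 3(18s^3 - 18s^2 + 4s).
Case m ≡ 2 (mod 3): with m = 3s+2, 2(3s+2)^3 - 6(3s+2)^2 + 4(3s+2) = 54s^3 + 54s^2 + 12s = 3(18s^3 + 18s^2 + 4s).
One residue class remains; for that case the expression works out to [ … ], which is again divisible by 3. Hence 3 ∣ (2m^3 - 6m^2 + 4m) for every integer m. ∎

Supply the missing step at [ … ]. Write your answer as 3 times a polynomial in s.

The residues treated are {0, 2}, so the missing case is m ≡ 1 (mod 3); write m = 3s+1.
Then 2(3s+1)^3 - 6(3s+1)^2 + 4(3s+1) = 54s^3 - 6s = 3(18s^3 - 2s).

3(18s^3 - 2s)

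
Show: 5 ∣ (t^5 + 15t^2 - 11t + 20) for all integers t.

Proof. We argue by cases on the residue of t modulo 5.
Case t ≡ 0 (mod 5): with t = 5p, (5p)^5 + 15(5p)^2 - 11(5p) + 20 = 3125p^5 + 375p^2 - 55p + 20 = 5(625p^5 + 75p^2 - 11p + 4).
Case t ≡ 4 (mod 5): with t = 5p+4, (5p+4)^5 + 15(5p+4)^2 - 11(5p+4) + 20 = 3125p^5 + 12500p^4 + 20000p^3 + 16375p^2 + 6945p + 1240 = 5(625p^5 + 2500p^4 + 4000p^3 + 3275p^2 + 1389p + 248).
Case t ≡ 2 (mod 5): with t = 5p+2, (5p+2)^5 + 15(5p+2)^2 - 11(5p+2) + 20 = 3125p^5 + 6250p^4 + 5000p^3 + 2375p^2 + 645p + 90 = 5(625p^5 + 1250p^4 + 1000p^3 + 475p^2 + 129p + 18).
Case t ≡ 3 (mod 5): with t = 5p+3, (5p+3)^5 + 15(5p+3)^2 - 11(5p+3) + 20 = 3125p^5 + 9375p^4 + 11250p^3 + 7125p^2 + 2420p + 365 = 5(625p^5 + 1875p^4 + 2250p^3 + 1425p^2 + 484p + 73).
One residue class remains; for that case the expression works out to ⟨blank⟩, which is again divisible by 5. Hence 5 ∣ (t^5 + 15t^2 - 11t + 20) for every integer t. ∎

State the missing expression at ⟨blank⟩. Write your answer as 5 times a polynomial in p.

The residues treated are {0, 4, 2, 3}, so the missing case is t ≡ 1 (mod 5); write t = 5p+1.
Then (5p+1)^5 + 15(5p+1)^2 - 11(5p+1) + 20 = 3125p^5 + 3125p^4 + 1250p^3 + 625p^2 + 120p + 25 = 5(625p^5 + 625p^4 + 250p^3 + 125p^2 + 24p + 5).

5(625p^5 + 625p^4 + 250p^3 + 125p^2 + 24p + 5)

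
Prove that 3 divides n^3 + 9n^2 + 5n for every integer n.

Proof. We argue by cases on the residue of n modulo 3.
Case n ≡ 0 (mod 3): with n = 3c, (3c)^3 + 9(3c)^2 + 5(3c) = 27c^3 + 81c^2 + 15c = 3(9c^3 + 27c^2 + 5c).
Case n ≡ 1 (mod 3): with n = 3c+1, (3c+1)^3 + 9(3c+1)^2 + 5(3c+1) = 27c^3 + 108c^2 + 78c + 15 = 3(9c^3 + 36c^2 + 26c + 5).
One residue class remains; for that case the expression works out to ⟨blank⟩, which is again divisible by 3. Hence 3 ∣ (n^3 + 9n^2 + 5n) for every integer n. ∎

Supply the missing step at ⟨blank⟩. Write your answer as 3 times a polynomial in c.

3(9c^3 + 45c^2 + 53c + 18)

The residues treated are {0, 1}, so the missing case is n ≡ 2 (mod 3); write n = 3c+2.
Then (3c+2)^3 + 9(3c+2)^2 + 5(3c+2) = 27c^3 + 135c^2 + 159c + 54 = 3(9c^3 + 45c^2 + 53c + 18).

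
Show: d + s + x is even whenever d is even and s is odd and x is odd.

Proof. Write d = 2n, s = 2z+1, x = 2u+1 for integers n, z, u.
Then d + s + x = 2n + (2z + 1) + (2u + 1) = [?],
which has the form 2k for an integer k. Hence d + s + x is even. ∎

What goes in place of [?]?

2n + (2z + 1) + (2u + 1) = 2n + 2u + 2z + 2
= 2(n + u + z + 1).
Since n + u + z + 1 is an integer, the sum is of the form 2k for an integer k.

2(n + u + z + 1)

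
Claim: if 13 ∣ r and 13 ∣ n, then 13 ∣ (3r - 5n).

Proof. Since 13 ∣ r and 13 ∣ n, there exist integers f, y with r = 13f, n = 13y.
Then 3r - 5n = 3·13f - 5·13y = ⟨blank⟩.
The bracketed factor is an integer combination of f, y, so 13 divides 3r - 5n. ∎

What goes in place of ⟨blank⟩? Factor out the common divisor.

Pull the common 13 out of every term: 3·13f - 5·13y = 13(3f - 5y).
3f - 5y is an integer, which exhibits the divisibility.

13(3f - 5y)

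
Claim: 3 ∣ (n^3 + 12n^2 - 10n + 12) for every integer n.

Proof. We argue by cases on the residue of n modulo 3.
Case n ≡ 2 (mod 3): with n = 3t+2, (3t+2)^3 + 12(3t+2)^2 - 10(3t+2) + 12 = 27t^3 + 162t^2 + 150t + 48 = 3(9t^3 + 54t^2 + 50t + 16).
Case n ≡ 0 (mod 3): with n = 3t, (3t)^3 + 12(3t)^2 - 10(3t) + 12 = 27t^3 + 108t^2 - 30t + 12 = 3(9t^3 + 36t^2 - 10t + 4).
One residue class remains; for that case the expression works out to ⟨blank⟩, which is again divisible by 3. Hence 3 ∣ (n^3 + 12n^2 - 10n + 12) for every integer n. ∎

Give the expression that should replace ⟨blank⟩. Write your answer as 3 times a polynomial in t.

3(9t^3 + 45t^2 + 17t + 5)

The residues treated are {2, 0}, so the missing case is n ≡ 1 (mod 3); write n = 3t+1.
Then (3t+1)^3 + 12(3t+1)^2 - 10(3t+1) + 12 = 27t^3 + 135t^2 + 51t + 15 = 3(9t^3 + 45t^2 + 17t + 5).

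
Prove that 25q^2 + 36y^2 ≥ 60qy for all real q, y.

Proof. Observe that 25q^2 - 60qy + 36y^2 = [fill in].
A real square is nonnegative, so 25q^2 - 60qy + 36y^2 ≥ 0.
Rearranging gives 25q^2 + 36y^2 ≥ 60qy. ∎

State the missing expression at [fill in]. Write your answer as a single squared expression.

The leading and trailing coefficients are 5^2 and 6^2, and 60 = 2·5·6, so the trinomial is (5q - 6y)^2.
Hence 25q^2 - 60qy + 36y^2 ≥ 0.

(5q - 6y)^2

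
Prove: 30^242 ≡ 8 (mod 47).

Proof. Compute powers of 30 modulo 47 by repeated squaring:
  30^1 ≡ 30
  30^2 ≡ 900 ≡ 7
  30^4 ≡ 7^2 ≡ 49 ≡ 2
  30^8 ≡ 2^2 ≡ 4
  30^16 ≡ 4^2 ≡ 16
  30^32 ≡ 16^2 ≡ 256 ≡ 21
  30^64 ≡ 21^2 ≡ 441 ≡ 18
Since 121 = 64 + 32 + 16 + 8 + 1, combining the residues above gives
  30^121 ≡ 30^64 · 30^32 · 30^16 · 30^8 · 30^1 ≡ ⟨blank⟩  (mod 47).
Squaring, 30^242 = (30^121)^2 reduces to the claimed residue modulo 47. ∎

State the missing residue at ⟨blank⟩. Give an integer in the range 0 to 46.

30^64 · 30^32 · 30^16 · 30^8 · 30^1 ≡ 18 · 21 · 16 · 4 · 30 = 725760.
725760 mod 47 = 33, so 30^121 ≡ 33 (mod 47).

33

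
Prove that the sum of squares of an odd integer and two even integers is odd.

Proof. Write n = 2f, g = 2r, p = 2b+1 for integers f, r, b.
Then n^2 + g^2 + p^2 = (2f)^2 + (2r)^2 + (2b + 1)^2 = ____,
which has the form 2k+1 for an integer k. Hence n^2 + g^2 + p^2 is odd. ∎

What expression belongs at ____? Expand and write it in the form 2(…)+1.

2(2b^2 + 2b + 2f^2 + 2r^2) + 1

Expanding: (2f)^2 + (2r)^2 + (2b + 1)^2 = 4b^2 + 4b + 4f^2 + 4r^2 + 1.
Every term except the constant is even, so this is 2(2b^2 + 2b + 2f^2 + 2r^2) + 1,
and 2b^2 + 2b + 2f^2 + 2r^2 ∈ ℤ gives the required form.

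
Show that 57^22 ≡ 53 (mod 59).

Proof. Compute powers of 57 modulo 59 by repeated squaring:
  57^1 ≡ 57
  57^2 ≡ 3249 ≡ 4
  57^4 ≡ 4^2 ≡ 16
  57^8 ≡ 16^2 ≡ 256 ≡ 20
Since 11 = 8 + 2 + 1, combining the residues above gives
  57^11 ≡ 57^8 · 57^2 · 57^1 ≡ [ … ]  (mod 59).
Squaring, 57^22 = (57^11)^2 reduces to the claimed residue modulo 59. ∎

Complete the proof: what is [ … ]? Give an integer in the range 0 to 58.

57^8 · 57^2 · 57^1 ≡ 20 · 4 · 57 = 4560.
4560 mod 59 = 17, so 57^11 ≡ 17 (mod 59).

17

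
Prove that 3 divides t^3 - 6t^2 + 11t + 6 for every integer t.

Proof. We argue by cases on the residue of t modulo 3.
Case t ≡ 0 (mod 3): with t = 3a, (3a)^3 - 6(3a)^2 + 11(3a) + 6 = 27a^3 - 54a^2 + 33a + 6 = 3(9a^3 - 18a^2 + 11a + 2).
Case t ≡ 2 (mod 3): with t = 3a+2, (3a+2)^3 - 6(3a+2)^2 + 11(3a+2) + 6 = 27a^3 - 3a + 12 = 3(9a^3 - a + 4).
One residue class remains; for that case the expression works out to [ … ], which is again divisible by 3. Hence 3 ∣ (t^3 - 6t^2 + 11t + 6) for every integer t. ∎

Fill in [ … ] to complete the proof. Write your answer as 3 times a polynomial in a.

Only t ≡ 1 (mod 3) is unaccounted for. Put t = 3a+1:
(3a+1)^3 - 6(3a+1)^2 + 11(3a+1) + 6 expands to 27a^3 - 27a^2 + 6a + 12,
and factoring out 3 leaves 3(9a^3 - 9a^2 + 2a + 4).

3(9a^3 - 9a^2 + 2a + 4)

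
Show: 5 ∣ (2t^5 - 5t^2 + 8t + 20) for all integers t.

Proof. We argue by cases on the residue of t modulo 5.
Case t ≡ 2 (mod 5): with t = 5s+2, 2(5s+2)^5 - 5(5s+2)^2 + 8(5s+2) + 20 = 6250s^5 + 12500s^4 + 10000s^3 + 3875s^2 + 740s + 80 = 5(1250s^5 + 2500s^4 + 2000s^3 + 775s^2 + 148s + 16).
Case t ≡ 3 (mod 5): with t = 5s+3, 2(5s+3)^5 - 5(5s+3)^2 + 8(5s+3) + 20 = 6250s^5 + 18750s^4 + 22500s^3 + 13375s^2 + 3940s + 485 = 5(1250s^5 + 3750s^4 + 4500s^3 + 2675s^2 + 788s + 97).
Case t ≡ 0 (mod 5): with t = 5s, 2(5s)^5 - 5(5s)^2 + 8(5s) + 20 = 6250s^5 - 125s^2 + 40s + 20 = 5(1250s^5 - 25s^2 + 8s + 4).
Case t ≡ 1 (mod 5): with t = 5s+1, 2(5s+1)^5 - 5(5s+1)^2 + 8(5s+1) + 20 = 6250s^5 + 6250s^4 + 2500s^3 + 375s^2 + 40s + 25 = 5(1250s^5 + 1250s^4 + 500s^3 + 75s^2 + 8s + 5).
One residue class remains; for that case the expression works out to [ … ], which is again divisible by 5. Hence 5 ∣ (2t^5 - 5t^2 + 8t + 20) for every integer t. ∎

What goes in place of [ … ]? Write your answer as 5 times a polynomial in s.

Only t ≡ 4 (mod 5) is unaccounted for. Put t = 5s+4:
2(5s+4)^5 - 5(5s+4)^2 + 8(5s+4) + 20 expands to 6250s^5 + 25000s^4 + 40000s^3 + 31875s^2 + 12640s + 2020,
and factoring out 5 leaves 5(1250s^5 + 5000s^4 + 8000s^3 + 6375s^2 + 2528s + 404).

5(1250s^5 + 5000s^4 + 8000s^3 + 6375s^2 + 2528s + 404)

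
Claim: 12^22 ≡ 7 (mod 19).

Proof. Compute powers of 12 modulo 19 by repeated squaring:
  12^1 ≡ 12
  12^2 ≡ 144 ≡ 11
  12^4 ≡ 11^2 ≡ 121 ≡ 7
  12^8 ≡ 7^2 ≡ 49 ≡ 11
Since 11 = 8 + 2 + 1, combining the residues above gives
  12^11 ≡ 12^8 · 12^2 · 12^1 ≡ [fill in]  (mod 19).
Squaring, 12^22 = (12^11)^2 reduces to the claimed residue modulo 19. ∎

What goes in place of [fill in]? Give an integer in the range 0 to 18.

8

Multiply the listed residues: 11 · 11 · 12 = 121 → 1452.
Reducing modulo 19: 1452 = 76·19 + 8, so 12^11 ≡ 8.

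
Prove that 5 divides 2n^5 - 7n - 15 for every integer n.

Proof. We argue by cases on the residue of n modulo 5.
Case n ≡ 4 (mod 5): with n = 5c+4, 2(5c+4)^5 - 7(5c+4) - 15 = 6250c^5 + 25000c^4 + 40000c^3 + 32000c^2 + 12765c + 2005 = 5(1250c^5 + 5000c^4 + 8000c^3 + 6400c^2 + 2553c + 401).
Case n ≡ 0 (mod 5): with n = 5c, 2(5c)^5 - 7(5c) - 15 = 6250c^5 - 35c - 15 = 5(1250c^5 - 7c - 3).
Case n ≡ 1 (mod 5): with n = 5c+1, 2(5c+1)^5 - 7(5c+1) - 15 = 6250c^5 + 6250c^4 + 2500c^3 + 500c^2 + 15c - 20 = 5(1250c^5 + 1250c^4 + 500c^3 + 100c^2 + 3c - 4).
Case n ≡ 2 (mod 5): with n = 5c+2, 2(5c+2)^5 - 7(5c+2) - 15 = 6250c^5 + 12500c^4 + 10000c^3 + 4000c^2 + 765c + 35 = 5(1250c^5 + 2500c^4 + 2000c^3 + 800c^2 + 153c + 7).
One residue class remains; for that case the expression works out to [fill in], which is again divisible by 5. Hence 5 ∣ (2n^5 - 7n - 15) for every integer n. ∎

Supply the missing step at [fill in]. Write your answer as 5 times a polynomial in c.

5(1250c^5 + 3750c^4 + 4500c^3 + 2700c^2 + 803c + 90)

The residues treated are {4, 0, 1, 2}, so the missing case is n ≡ 3 (mod 5); write n = 5c+3.
Then 2(5c+3)^5 - 7(5c+3) - 15 = 6250c^5 + 18750c^4 + 22500c^3 + 13500c^2 + 4015c + 450 = 5(1250c^5 + 3750c^4 + 4500c^3 + 2700c^2 + 803c + 90).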